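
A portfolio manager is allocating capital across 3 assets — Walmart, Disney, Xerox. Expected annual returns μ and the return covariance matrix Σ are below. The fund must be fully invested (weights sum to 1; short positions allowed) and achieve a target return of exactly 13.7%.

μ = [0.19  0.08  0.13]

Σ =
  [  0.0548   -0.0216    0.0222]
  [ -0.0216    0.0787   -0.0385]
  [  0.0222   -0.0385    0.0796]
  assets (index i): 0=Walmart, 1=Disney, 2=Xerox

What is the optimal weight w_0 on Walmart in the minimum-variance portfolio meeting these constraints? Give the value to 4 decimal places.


0.4102

p=Σ⁻¹μ = [3.8499  3.0742  2.0464]
q=Σ⁻¹𝟙 = [21.2106  28.5304  20.4465]
a=μᵀp=1.243447  b=𝟙ᵀp=8.970502  c=𝟙ᵀq=70.187555  D=ac−b²=6.804600
λ₁=(c·0.137−b)/D = (70.187555·0.137−8.970502)/6.804600 = 0.094817
λ₂=(a−b·0.137)/D = (1.243447−8.970502·0.137)/6.804600 = 0.002129
w* = 0.094817·p + 0.002129·q:
  w_0 = 0.094817·3.8499 + 0.002129·21.2106 = 0.4102  (Walmart)
  w_1 = 0.094817·3.0742 + 0.002129·28.5304 = 0.3522  (Disney)
  w_2 = 0.094817·2.0464 + 0.002129·20.4465 = 0.2376  (Xerox)
Σw_i=1.0000  μᵀw=0.1370
σ²=wᵀΣw=λ₁·μ_p+λ₂ = 0.094817·0.137 + 0.002129 = 0.015119 ≈ 0.0151


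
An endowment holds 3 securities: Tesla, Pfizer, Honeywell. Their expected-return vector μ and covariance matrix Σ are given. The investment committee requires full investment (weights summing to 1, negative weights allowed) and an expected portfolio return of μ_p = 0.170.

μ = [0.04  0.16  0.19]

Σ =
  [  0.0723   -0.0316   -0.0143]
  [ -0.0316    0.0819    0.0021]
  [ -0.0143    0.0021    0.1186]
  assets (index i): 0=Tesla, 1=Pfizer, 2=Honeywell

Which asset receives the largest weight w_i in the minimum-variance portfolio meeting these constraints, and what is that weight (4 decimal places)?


Pfizer (0.4991)

x=Σ⁻¹μ = [2.0980  2.7168  1.8069]
y=Σ⁻¹𝟙 = [25.5531  21.7840  11.1270]
a=μᵀx=0.861914  b=𝟙ᵀx=6.621703  c=𝟙ᵀy=58.464179  D=ac−b²=6.544141
λ₁=(c·0.170−b)/D = (58.464179·0.170−6.621703)/6.544141 = 0.506897
λ₂=(a−b·0.170)/D = (0.861914−6.621703·0.170)/6.544141 = -0.040307
w* = 0.506897·x + -0.040307·y:
  w_0 = 0.506897·2.0980 + -0.040307·25.5531 = 0.0335  (Tesla)
  w_1 = 0.506897·2.7168 + -0.040307·21.7840 = 0.4991  (Pfizer)
  w_2 = 0.506897·1.8069 + -0.040307·11.1270 = 0.4674  (Honeywell)
Σw_i=1.0000  μᵀw=0.1700
σ²=wᵀΣw=λ₁·μ_p+λ₂ = 0.506897·0.170 + -0.040307 = 0.045865 ≈ 0.0459


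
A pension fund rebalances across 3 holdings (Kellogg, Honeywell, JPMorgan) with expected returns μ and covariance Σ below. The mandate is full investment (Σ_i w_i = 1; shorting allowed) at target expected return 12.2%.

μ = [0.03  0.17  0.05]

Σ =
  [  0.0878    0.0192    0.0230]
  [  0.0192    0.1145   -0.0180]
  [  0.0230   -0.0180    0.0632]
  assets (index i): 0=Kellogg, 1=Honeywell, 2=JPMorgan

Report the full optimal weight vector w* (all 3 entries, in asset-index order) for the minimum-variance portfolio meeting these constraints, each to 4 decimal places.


x=Σ⁻¹μ = [-0.4303  1.7858  1.4564]
y=Σ⁻¹𝟙 = [4.5468  10.6765  17.2089]
a=μᵀx=0.363499  b=𝟙ᵀx=2.811857  c=𝟙ᵀy=32.432182  D=ac−b²=3.882537
λ₁=(c·0.122−b)/D = (32.432182·0.122−2.811857)/3.882537 = 0.294877
λ₂=(a−b·0.122)/D = (0.363499−2.811857·0.122)/3.882537 = 0.005268
w* = 0.294877·x + 0.005268·y:
  w_0 = 0.294877·-0.4303 + 0.005268·4.5468 = -0.1029  (Kellogg)
  w_1 = 0.294877·1.7858 + 0.005268·10.6765 = 0.5828  (Honeywell)
  w_2 = 0.294877·1.4564 + 0.005268·17.2089 = 0.5201  (JPMorgan)
Σw_i=1.0000  μᵀw=0.1220
σ²=wᵀΣw=λ₁·μ_p+λ₂ = 0.294877·0.122 + 0.005268 = 0.041243 ≈ 0.0412

-0.1029  0.5828  0.5201


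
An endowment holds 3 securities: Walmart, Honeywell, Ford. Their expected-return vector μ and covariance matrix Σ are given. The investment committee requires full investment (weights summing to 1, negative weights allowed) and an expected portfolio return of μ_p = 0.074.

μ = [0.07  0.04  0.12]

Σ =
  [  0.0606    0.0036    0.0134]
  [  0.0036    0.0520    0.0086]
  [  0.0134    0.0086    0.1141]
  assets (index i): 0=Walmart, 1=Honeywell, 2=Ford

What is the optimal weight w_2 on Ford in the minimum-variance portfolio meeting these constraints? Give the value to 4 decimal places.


g=Σ⁻¹μ = [0.9227  0.5563  0.9014]
h=Σ⁻¹𝟙 = [14.1933  17.2899  5.7942]
a=μᵀg=0.195013  b=𝟙ᵀg=2.380429  c=𝟙ᵀh=37.277378  D=ac−b²=1.603118
λ₁=(c·0.074−b)/D = (37.277378·0.074−2.380429)/1.603118 = 0.235851
λ₂=(a−b·0.074)/D = (0.195013−2.380429·0.074)/1.603118 = 0.011765
w* = 0.235851·g + 0.011765·h:
  w_0 = 0.235851·0.9227 + 0.011765·14.1933 = 0.3846  (Walmart)
  w_1 = 0.235851·0.5563 + 0.011765·17.2899 = 0.3346  (Honeywell)
  w_2 = 0.235851·0.9014 + 0.011765·5.7942 = 0.2808  (Ford)
Σw_i=1.0000  μᵀw=0.0740
σ²=wᵀΣw=λ₁·μ_p+λ₂ = 0.235851·0.074 + 0.011765 = 0.029218 ≈ 0.0292

0.2808


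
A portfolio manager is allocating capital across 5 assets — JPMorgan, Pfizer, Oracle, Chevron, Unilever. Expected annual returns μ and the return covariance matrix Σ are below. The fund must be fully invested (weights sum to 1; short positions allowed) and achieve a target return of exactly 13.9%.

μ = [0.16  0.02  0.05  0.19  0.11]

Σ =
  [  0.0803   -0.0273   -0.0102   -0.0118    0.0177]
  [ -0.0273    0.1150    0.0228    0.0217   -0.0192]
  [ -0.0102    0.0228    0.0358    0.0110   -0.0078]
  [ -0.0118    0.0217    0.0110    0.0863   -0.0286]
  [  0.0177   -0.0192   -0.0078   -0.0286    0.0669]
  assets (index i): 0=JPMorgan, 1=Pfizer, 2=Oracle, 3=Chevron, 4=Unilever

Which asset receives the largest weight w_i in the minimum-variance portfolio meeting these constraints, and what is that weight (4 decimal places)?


u=Σ⁻¹μ = [2.1356  0.2435  1.4685  3.1256  2.6565]
v=Σ⁻¹𝟙 = [15.8880  7.8376  27.5965  15.8961  23.0066]
a=μᵀu=1.306068  b=𝟙ᵀu=9.629644  c=𝟙ᵀv=90.224853  D=ac−b²=25.109726
λ₁=(c·0.139−b)/D = (90.224853·0.139−9.629644)/25.109726 = 0.115955
λ₂=(a−b·0.139)/D = (1.306068−9.629644·0.139)/25.109726 = -0.001292
w* = 0.115955·u + -0.001292·v:
  w_0 = 0.115955·2.1356 + -0.001292·15.8880 = 0.2271  (JPMorgan)
  w_1 = 0.115955·0.2435 + -0.001292·7.8376 = 0.0181  (Pfizer)
  w_2 = 0.115955·1.4685 + -0.001292·27.5965 = 0.1346  (Oracle)
  w_3 = 0.115955·3.1256 + -0.001292·15.8961 = 0.3419  (Chevron)
  w_4 = 0.115955·2.6565 + -0.001292·23.0066 = 0.2783  (Unilever)
Σw_i=1.0000  μᵀw=0.1390
σ²=wᵀΣw=λ₁·μ_p+λ₂ = 0.115955·0.139 + -0.001292 = 0.014825 ≈ 0.0148

Chevron (0.3419)


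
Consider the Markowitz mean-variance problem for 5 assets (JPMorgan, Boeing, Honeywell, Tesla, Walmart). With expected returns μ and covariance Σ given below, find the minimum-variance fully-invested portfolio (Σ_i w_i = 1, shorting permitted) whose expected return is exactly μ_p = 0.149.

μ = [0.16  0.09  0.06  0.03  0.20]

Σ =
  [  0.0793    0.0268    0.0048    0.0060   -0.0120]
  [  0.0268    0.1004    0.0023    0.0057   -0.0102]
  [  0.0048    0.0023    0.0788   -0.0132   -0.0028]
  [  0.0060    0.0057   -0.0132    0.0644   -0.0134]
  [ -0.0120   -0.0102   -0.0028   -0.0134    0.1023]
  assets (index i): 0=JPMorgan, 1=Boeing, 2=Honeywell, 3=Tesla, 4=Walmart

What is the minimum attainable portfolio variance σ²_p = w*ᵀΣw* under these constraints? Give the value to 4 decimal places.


u=Σ⁻¹μ = [2.0869  0.5117  0.8550  0.8991  2.3920]
v=Σ⁻¹𝟙 = [9.8831  7.3081  15.7941  20.2667  14.7501]
a=μᵀu=0.936636  b=𝟙ᵀu=6.744705  c=𝟙ᵀv=68.002216  D=ac−b²=18.202275
λ₁=(c·0.149−b)/D = (68.002216·0.149−6.744705)/18.202275 = 0.186110
λ₂=(a−b·0.149)/D = (0.936636−6.744705·0.149)/18.202275 = -0.003754
w* = 0.186110·u + -0.003754·v:
  w_0 = 0.186110·2.0869 + -0.003754·9.8831 = 0.3513  (JPMorgan)
  w_1 = 0.186110·0.5117 + -0.003754·7.3081 = 0.0678  (Boeing)
  w_2 = 0.186110·0.8550 + -0.003754·15.7941 = 0.0998  (Honeywell)
  w_3 = 0.186110·0.8991 + -0.003754·20.2667 = 0.0913  (Tesla)
  w_4 = 0.186110·2.3920 + -0.003754·14.7501 = 0.3898  (Walmart)
Σw_i=1.0000  μᵀw=0.1490
σ²=wᵀΣw=λ₁·μ_p+λ₂ = 0.186110·0.149 + -0.003754 = 0.023977 ≈ 0.0240

0.0240


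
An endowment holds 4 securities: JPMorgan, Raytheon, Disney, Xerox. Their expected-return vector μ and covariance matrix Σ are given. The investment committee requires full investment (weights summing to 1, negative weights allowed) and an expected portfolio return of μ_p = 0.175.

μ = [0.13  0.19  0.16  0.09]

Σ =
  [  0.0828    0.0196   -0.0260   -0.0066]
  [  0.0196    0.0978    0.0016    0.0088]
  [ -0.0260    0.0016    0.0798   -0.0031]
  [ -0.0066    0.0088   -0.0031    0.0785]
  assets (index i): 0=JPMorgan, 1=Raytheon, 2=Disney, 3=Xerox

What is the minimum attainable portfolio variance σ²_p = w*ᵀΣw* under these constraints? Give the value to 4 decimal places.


0.0399

x=Σ⁻¹μ = [2.2209  1.3364  2.7520  1.2921]
y=Σ⁻¹𝟙 = [17.9556  5.0198  18.8414  14.4298]
a=μᵀx=1.099230  b=𝟙ᵀx=7.601315  c=𝟙ᵀy=56.246724  D=ac−b²=4.048101
λ₁=(c·0.175−b)/D = (56.246724·0.175−7.601315)/4.048101 = 0.553806
λ₂=(a−b·0.175)/D = (1.099230−7.601315·0.175)/4.048101 = -0.057064
w* = 0.553806·x + -0.057064·y:
  w_0 = 0.553806·2.2209 + -0.057064·17.9556 = 0.2053  (JPMorgan)
  w_1 = 0.553806·1.3364 + -0.057064·5.0198 = 0.4536  (Raytheon)
  w_2 = 0.553806·2.7520 + -0.057064·18.8414 = 0.4489  (Disney)
  w_3 = 0.553806·1.2921 + -0.057064·14.4298 = -0.1079  (Xerox)
Σw_i=1.0000  μᵀw=0.1750
σ²=wᵀΣw=λ₁·μ_p+λ₂ = 0.553806·0.175 + -0.057064 = 0.039852 ≈ 0.0399


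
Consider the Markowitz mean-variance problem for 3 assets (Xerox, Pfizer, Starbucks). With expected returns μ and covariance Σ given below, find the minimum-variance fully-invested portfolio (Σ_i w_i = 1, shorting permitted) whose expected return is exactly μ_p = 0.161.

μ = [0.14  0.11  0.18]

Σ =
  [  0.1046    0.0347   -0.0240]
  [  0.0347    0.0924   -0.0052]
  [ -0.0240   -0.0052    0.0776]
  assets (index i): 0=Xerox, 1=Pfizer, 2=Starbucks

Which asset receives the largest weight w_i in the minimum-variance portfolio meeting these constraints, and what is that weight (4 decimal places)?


x=Σ⁻¹μ = [1.7799  0.6862  2.9160]
y=Σ⁻¹𝟙 = [10.8547  7.6893  16.7590]
a=μᵀx=0.849549  b=𝟙ᵀx=5.382088  c=𝟙ᵀy=35.302912  D=ac−b²=1.024689
λ₁=(c·0.161−b)/D = (35.302912·0.161−5.382088)/1.024689 = 0.294412
λ₂=(a−b·0.161)/D = (0.849549−5.382088·0.161)/1.024689 = -0.016558
w* = 0.294412·x + -0.016558·y:
  w_0 = 0.294412·1.7799 + -0.016558·10.8547 = 0.3443  (Xerox)
  w_1 = 0.294412·0.6862 + -0.016558·7.6893 = 0.0747  (Pfizer)
  w_2 = 0.294412·2.9160 + -0.016558·16.7590 = 0.5810  (Starbucks)
Σw_i=1.0000  μᵀw=0.1610
σ²=wᵀΣw=λ₁·μ_p+λ₂ = 0.294412·0.161 + -0.016558 = 0.030842 ≈ 0.0308

Starbucks (0.5810)


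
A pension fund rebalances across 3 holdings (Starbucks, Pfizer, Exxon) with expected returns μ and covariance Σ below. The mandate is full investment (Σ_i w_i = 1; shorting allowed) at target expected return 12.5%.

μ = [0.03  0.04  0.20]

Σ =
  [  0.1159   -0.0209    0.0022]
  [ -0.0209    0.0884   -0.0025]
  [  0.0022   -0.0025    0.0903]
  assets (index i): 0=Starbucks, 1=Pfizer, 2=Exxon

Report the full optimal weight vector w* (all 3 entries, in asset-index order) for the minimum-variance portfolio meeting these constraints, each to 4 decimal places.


0.1851  0.2721  0.5428

u=Σ⁻¹μ = [0.3234  0.5918  2.2233]
v=Σ⁻¹𝟙 = [10.9807  14.2251  11.2005]
a=μᵀu=0.478043  b=𝟙ᵀu=3.138525  c=𝟙ᵀv=36.406291  D=ac−b²=7.553426
λ₁=(c·0.125−b)/D = (36.406291·0.125−3.138525)/7.553426 = 0.186970
λ₂=(a−b·0.125)/D = (0.478043−3.138525·0.125)/7.553426 = 0.011349
w* = 0.186970·u + 0.011349·v:
  w_0 = 0.186970·0.3234 + 0.011349·10.9807 = 0.1851  (Starbucks)
  w_1 = 0.186970·0.5918 + 0.011349·14.2251 = 0.2721  (Pfizer)
  w_2 = 0.186970·2.2233 + 0.011349·11.2005 = 0.5428  (Exxon)
Σw_i=1.0000  μᵀw=0.1250
σ²=wᵀΣw=λ₁·μ_p+λ₂ = 0.186970·0.125 + 0.011349 = 0.034721 ≈ 0.0347


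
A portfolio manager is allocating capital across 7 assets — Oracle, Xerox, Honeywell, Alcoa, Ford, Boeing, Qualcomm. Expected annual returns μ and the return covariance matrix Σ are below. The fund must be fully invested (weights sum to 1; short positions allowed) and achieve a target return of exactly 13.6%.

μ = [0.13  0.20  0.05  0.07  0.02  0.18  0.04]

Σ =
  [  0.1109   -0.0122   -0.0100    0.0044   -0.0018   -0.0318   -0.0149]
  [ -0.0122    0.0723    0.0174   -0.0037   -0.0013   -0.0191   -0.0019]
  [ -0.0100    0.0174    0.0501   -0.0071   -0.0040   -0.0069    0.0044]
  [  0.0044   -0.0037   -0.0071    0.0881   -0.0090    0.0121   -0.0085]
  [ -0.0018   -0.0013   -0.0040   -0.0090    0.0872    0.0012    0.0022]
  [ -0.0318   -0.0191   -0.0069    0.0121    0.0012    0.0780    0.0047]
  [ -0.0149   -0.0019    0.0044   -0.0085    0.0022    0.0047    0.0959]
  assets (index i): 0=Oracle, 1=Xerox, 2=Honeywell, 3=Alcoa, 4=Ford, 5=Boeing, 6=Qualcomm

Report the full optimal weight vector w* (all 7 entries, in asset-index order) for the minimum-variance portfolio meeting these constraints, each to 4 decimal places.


x=Σ⁻¹μ = [3.1397  4.3801  0.7518  0.3560  0.3481  4.6208  0.7543]
y=Σ⁻¹𝟙 = [22.1822  20.1822  22.6415  11.9865  13.8244  25.9712  12.7075]
a=μᵀx=2.215575  b=𝟙ᵀx=14.350857  c=𝟙ᵀy=129.495466  D=ac−b²=80.959768
λ₁=(c·0.136−b)/D = (129.495466·0.136−14.350857)/80.959768 = 0.040273
λ₂=(a−b·0.136)/D = (2.215575−14.350857·0.136)/80.959768 = 0.003259
w* = 0.040273·x + 0.003259·y:
  w_0 = 0.040273·3.1397 + 0.003259·22.1822 = 0.1987  (Oracle)
  w_1 = 0.040273·4.3801 + 0.003259·20.1822 = 0.2422  (Xerox)
  w_2 = 0.040273·0.7518 + 0.003259·22.6415 = 0.1041  (Honeywell)
  w_3 = 0.040273·0.3560 + 0.003259·11.9865 = 0.0534  (Alcoa)
  w_4 = 0.040273·0.3481 + 0.003259·13.8244 = 0.0591  (Ford)
  w_5 = 0.040273·4.6208 + 0.003259·25.9712 = 0.2707  (Boeing)
  w_6 = 0.040273·0.7543 + 0.003259·12.7075 = 0.0718  (Qualcomm)
Σw_i=1.0000  μᵀw=0.1360
σ²=wᵀΣw=λ₁·μ_p+λ₂ = 0.040273·0.136 + 0.003259 = 0.008736 ≈ 0.0087

0.1987  0.2422  0.1041  0.0534  0.0591  0.2707  0.0718


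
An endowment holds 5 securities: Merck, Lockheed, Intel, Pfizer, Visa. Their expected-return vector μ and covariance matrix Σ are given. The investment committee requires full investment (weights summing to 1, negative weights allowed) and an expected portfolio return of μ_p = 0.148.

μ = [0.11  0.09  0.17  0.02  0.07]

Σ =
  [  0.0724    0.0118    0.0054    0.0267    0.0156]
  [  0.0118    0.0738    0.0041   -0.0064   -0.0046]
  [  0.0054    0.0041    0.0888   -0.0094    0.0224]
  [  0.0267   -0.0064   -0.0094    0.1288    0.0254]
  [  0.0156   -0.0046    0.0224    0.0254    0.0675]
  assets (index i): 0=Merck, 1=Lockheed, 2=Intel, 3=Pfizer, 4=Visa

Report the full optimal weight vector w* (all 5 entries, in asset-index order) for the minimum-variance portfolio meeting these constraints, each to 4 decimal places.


0.3597  0.1854  0.5642  -0.0696  -0.0397

x=Σ⁻¹μ = [1.1673  0.9544  1.7436  0.0410  0.2383]
y=Σ⁻¹𝟙 = [6.9541  13.0313  8.5637  5.8065  9.0689]
a=μᵀx=0.528209  b=𝟙ᵀx=4.144551  c=𝟙ᵀy=43.424464  D=ac−b²=5.759868
λ₁=(c·0.148−b)/D = (43.424464·0.148−4.144551)/5.759868 = 0.396236
λ₂=(a−b·0.148)/D = (0.528209−4.144551·0.148)/5.759868 = -0.014789
w* = 0.396236·x + -0.014789·y:
  w_0 = 0.396236·1.1673 + -0.014789·6.9541 = 0.3597  (Merck)
  w_1 = 0.396236·0.9544 + -0.014789·13.0313 = 0.1854  (Lockheed)
  w_2 = 0.396236·1.7436 + -0.014789·8.5637 = 0.5642  (Intel)
  w_3 = 0.396236·0.0410 + -0.014789·5.8065 = -0.0696  (Pfizer)
  w_4 = 0.396236·0.2383 + -0.014789·9.0689 = -0.0397  (Visa)
Σw_i=1.0000  μᵀw=0.1480
σ²=wᵀΣw=λ₁·μ_p+λ₂ = 0.396236·0.148 + -0.014789 = 0.043854 ≈ 0.0439


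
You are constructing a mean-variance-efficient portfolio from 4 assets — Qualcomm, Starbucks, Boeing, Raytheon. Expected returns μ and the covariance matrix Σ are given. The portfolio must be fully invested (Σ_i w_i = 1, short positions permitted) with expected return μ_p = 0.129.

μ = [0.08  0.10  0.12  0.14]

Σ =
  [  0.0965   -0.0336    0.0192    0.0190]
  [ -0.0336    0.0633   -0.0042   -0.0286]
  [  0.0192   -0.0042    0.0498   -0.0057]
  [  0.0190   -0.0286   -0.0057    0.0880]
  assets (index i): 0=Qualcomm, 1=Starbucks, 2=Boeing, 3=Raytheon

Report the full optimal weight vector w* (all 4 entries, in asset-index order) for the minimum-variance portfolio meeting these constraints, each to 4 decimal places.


-0.1317  0.2502  0.4447  0.4368

u=Σ⁻¹μ = [0.9946  3.4938  2.6278  2.6819]
v=Σ⁻¹𝟙 = [14.1788  33.9584  19.8383  20.6238]
a=μᵀu=1.119744  b=𝟙ᵀu=9.798075  c=𝟙ᵀv=88.599341  D=ac−b²=3.206324
λ₁=(c·0.129−b)/D = (88.599341·0.129−9.798075)/3.206324 = 0.508757
λ₂=(a−b·0.129)/D = (1.119744−9.798075·0.129)/3.206324 = -0.044976
w* = 0.508757·u + -0.044976·v:
  w_0 = 0.508757·0.9946 + -0.044976·14.1788 = -0.1317  (Qualcomm)
  w_1 = 0.508757·3.4938 + -0.044976·33.9584 = 0.2502  (Starbucks)
  w_2 = 0.508757·2.6278 + -0.044976·19.8383 = 0.4447  (Boeing)
  w_3 = 0.508757·2.6819 + -0.044976·20.6238 = 0.4368  (Raytheon)
Σw_i=1.0000  μᵀw=0.1290
σ²=wᵀΣw=λ₁·μ_p+λ₂ = 0.508757·0.129 + -0.044976 = 0.020654 ≈ 0.0207


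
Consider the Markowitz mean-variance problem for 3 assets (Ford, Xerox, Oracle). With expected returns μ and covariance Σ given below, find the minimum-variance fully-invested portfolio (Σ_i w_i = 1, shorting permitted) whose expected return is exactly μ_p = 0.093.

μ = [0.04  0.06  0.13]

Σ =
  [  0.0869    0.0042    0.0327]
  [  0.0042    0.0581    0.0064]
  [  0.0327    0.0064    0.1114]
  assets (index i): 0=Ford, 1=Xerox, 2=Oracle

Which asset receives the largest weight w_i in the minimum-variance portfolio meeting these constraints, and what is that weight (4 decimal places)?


x=Σ⁻¹μ = [-0.0035  0.9101  1.1157]
y=Σ⁻¹𝟙 = [8.6593  15.9780  5.5169]
a=μᵀx=0.199506  b=𝟙ᵀx=2.022249  c=𝟙ᵀy=30.154181  D=ac−b²=1.926437
λ₁=(c·0.093−b)/D = (30.154181·0.093−2.022249)/1.926437 = 0.405977
λ₂=(a−b·0.093)/D = (0.199506−2.022249·0.093)/1.926437 = 0.005937
w* = 0.405977·x + 0.005937·y:
  w_0 = 0.405977·-0.0035 + 0.005937·8.6593 = 0.0500  (Ford)
  w_1 = 0.405977·0.9101 + 0.005937·15.9780 = 0.4643  (Xerox)
  w_2 = 0.405977·1.1157 + 0.005937·5.5169 = 0.4857  (Oracle)
Σw_i=1.0000  μᵀw=0.0930
σ²=wᵀΣw=λ₁·μ_p+λ₂ = 0.405977·0.093 + 0.005937 = 0.043692 ≈ 0.0437

Oracle (0.4857)


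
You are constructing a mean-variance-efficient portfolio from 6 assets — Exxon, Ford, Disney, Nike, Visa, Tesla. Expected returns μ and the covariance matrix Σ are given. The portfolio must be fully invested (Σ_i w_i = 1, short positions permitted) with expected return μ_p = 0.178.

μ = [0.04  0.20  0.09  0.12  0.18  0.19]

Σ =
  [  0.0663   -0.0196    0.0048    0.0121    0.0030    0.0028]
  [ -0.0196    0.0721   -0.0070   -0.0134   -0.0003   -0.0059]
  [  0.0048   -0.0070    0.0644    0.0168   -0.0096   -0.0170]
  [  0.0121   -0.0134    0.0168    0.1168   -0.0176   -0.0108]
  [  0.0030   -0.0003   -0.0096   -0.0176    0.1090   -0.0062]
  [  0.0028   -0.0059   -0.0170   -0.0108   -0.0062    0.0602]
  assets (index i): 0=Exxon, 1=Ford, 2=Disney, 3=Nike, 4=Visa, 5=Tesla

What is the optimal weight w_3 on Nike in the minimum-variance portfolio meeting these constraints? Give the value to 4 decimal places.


g=Σ⁻¹μ = [0.9427  4.0657  2.9687  1.7966  2.4683  4.9256]
h=Σ⁻¹𝟙 = [16.9541  25.2302  23.7611  11.0648  14.2753  28.4607]
a=μᵀg=2.713778  b=𝟙ᵀg=17.167582  c=𝟙ᵀh=119.746336  D=ac−b²=30.239094
λ₁=(c·0.178−b)/D = (119.746336·0.178−17.167582)/30.239094 = 0.137149
λ₂=(a−b·0.178)/D = (2.713778−17.167582·0.178)/30.239094 = -0.011312
w* = 0.137149·g + -0.011312·h:
  w_0 = 0.137149·0.9427 + -0.011312·16.9541 = -0.0625  (Exxon)
  w_1 = 0.137149·4.0657 + -0.011312·25.2302 = 0.2722  (Ford)
  w_2 = 0.137149·2.9687 + -0.011312·23.7611 = 0.1384  (Disney)
  w_3 = 0.137149·1.7966 + -0.011312·11.0648 = 0.1212  (Nike)
  w_4 = 0.137149·2.4683 + -0.011312·14.2753 = 0.1771  (Visa)
  w_5 = 0.137149·4.9256 + -0.011312·28.4607 = 0.3536  (Tesla)
Σw_i=1.0000  μᵀw=0.1780
σ²=wᵀΣw=λ₁·μ_p+λ₂ = 0.137149·0.178 + -0.011312 = 0.013101 ≈ 0.0131

0.1212


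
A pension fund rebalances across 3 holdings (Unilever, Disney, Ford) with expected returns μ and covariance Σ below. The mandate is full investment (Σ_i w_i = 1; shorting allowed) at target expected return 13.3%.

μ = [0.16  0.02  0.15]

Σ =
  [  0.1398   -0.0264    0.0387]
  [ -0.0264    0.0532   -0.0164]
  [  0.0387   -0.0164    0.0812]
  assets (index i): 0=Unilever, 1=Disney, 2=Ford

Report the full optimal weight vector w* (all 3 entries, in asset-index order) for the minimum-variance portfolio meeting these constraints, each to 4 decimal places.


0.2946  0.1534  0.5519

x=Σ⁻¹μ = [0.9372  1.3573  1.6748]
y=Σ⁻¹𝟙 = [8.4866  27.2549  13.7752]
a=μᵀx=0.428310  b=𝟙ᵀx=3.969239  c=𝟙ᵀy=49.516726  D=ac−b²=5.453649
λ₁=(c·0.133−b)/D = (49.516726·0.133−3.969239)/5.453649 = 0.479768
λ₂=(a−b·0.133)/D = (0.428310−3.969239·0.133)/5.453649 = -0.018263
w* = 0.479768·x + -0.018263·y:
  w_0 = 0.479768·0.9372 + -0.018263·8.4866 = 0.2946  (Unilever)
  w_1 = 0.479768·1.3573 + -0.018263·27.2549 = 0.1534  (Disney)
  w_2 = 0.479768·1.6748 + -0.018263·13.7752 = 0.5519  (Ford)
Σw_i=1.0000  μᵀw=0.1330
σ²=wᵀΣw=λ₁·μ_p+λ₂ = 0.479768·0.133 + -0.018263 = 0.045546 ≈ 0.0455


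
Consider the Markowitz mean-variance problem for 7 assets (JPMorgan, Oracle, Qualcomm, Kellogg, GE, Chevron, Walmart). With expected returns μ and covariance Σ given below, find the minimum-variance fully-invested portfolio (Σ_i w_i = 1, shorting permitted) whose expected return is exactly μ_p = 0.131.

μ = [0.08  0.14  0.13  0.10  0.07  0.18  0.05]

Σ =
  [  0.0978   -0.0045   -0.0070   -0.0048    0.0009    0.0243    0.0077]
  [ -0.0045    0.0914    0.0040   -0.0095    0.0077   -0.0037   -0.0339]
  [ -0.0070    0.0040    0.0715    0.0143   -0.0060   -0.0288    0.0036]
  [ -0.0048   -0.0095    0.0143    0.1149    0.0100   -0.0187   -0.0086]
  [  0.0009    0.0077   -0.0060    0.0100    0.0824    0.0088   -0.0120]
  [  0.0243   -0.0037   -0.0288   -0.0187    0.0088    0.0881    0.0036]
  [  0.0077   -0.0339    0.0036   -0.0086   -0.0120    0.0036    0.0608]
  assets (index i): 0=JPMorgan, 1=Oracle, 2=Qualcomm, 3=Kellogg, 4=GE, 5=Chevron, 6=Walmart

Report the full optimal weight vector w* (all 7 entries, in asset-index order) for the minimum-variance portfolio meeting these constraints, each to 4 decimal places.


u=Σ⁻¹μ = [0.2476  2.4307  2.6172  1.3604  0.6266  3.0718  2.1255]
v=Σ⁻¹𝟙 = [6.5507  22.8006  16.8516  12.6168  12.3549  16.2040  30.5964]
a=μᵀu=1.539452  b=𝟙ᵀu=12.479894  c=𝟙ᵀv=117.974871  D=ac−b²=25.868940
λ₁=(c·0.131−b)/D = (117.974871·0.131−12.479894)/25.868940 = 0.114996
λ₂=(a−b·0.131)/D = (1.539452−12.479894·0.131)/25.868940 = -0.003688
w* = 0.114996·u + -0.003688·v:
  w_0 = 0.114996·0.2476 + -0.003688·6.5507 = 0.0043  (JPMorgan)
  w_1 = 0.114996·2.4307 + -0.003688·22.8006 = 0.1954  (Oracle)
  w_2 = 0.114996·2.6172 + -0.003688·16.8516 = 0.2388  (Qualcomm)
  w_3 = 0.114996·1.3604 + -0.003688·12.6168 = 0.1099  (Kellogg)
  w_4 = 0.114996·0.6266 + -0.003688·12.3549 = 0.0265  (GE)
  w_5 = 0.114996·3.0718 + -0.003688·16.2040 = 0.2935  (Chevron)
  w_6 = 0.114996·2.1255 + -0.003688·30.5964 = 0.1316  (Walmart)
Σw_i=1.0000  μᵀw=0.1310
σ²=wᵀΣw=λ₁·μ_p+λ₂ = 0.114996·0.131 + -0.003688 = 0.011376 ≈ 0.0114

0.0043  0.1954  0.2388  0.1099  0.0265  0.2935  0.1316


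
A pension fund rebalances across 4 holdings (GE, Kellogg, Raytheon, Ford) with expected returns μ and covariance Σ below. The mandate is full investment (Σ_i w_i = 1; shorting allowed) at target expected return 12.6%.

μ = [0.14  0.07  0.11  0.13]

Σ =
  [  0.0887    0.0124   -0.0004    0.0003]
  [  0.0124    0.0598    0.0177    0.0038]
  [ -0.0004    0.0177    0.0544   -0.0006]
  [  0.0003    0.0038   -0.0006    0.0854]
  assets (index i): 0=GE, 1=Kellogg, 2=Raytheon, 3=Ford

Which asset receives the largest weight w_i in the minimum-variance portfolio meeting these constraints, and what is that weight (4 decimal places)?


Raytheon (0.3923)

p=Σ⁻¹μ = [1.5600  0.1587  1.9987  1.5238]
q=Σ⁻¹𝟙 = [10.0021  9.3241  15.5475  11.3688]
a=μᵀp=0.647457  b=𝟙ᵀp=5.241159  c=𝟙ᵀq=46.242571  D=ac−b²=2.470321
λ₁=(c·0.126−b)/D = (46.242571·0.126−5.241159)/2.470321 = 0.236975
λ₂=(a−b·0.126)/D = (0.647457−5.241159·0.126)/2.470321 = -0.005234
w* = 0.236975·p + -0.005234·q:
  w_0 = 0.236975·1.5600 + -0.005234·10.0021 = 0.3173  (GE)
  w_1 = 0.236975·0.1587 + -0.005234·9.3241 = -0.0112  (Kellogg)
  w_2 = 0.236975·1.9987 + -0.005234·15.5475 = 0.3923  (Raytheon)
  w_3 = 0.236975·1.5238 + -0.005234·11.3688 = 0.3016  (Ford)
Σw_i=1.0000  μᵀw=0.1260
σ²=wᵀΣw=λ₁·μ_p+λ₂ = 0.236975·0.126 + -0.005234 = 0.024625 ≈ 0.0246


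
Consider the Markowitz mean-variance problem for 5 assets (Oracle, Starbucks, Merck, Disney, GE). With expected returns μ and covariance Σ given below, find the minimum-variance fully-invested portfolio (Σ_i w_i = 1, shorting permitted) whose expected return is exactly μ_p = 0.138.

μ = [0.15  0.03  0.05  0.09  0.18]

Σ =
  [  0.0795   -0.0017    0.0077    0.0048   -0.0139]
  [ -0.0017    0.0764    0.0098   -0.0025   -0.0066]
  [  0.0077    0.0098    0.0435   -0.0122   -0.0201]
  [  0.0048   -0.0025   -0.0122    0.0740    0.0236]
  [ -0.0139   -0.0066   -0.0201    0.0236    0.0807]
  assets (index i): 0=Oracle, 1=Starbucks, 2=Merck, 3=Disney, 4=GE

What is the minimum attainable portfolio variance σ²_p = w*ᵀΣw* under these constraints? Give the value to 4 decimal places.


0.0188

g=Σ⁻¹μ = [2.1870  0.4374  2.2089  0.4797  3.0528]
h=Σ⁻¹𝟙 = [12.5837  11.5334  30.5675  11.8605  19.6472]
a=μᵀg=1.044304  b=𝟙ᵀg=8.365882  c=𝟙ᵀh=86.192390  D=ac−b²=20.023108
λ₁=(c·0.138−b)/D = (86.192390·0.138−8.365882)/20.023108 = 0.176230
λ₂=(a−b·0.138)/D = (1.044304−8.365882·0.138)/20.023108 = -0.005503
w* = 0.176230·g + -0.005503·h:
  w_0 = 0.176230·2.1870 + -0.005503·12.5837 = 0.3162  (Oracle)
  w_1 = 0.176230·0.4374 + -0.005503·11.5334 = 0.0136  (Starbucks)
  w_2 = 0.176230·2.2089 + -0.005503·30.5675 = 0.2211  (Merck)
  w_3 = 0.176230·0.4797 + -0.005503·11.8605 = 0.0193  (Disney)
  w_4 = 0.176230·3.0528 + -0.005503·19.6472 = 0.4299  (GE)
Σw_i=1.0000  μᵀw=0.1380
σ²=wᵀΣw=λ₁·μ_p+λ₂ = 0.176230·0.138 + -0.005503 = 0.018817 ≈ 0.0188


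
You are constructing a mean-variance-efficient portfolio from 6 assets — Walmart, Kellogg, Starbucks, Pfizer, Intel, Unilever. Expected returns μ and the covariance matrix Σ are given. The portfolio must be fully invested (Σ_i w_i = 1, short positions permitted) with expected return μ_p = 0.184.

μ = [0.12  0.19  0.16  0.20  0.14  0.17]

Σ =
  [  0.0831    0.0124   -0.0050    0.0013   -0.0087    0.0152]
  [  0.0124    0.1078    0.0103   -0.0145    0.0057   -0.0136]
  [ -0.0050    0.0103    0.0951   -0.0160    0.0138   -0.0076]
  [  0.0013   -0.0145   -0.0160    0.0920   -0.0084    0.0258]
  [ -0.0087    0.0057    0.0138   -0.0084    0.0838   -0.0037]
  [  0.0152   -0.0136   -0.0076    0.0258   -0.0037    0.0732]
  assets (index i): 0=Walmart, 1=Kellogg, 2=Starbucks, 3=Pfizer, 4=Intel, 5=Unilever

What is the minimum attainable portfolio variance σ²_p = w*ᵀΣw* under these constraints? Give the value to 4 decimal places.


0.0220

x=Σ⁻¹μ = [1.0569  1.9390  1.8418  2.4072  1.6700  1.8904]
y=Σ⁻¹𝟙 = [10.4454  9.3564  11.1924  12.2630  12.2392  10.6891]
a=μᵀx=1.826513  b=𝟙ᵀx=10.805179  c=𝟙ᵀy=66.185466  D=ac−b²=4.136737
λ₁=(c·0.184−b)/D = (66.185466·0.184−10.805179)/4.136737 = 0.331891
λ₂=(a−b·0.184)/D = (1.826513−10.805179·0.184)/4.136737 = -0.039074
w* = 0.331891·x + -0.039074·y:
  w_0 = 0.331891·1.0569 + -0.039074·10.4454 = -0.0574  (Walmart)
  w_1 = 0.331891·1.9390 + -0.039074·9.3564 = 0.2779  (Kellogg)
  w_2 = 0.331891·1.8418 + -0.039074·11.1924 = 0.1739  (Starbucks)
  w_3 = 0.331891·2.4072 + -0.039074·12.2630 = 0.3198  (Pfizer)
  w_4 = 0.331891·1.6700 + -0.039074·12.2392 = 0.0760  (Intel)
  w_5 = 0.331891·1.8904 + -0.039074·10.6891 = 0.2097  (Unilever)
Σw_i=1.0000  μᵀw=0.1840
σ²=wᵀΣw=λ₁·μ_p+λ₂ = 0.331891·0.184 + -0.039074 = 0.021994 ≈ 0.0220


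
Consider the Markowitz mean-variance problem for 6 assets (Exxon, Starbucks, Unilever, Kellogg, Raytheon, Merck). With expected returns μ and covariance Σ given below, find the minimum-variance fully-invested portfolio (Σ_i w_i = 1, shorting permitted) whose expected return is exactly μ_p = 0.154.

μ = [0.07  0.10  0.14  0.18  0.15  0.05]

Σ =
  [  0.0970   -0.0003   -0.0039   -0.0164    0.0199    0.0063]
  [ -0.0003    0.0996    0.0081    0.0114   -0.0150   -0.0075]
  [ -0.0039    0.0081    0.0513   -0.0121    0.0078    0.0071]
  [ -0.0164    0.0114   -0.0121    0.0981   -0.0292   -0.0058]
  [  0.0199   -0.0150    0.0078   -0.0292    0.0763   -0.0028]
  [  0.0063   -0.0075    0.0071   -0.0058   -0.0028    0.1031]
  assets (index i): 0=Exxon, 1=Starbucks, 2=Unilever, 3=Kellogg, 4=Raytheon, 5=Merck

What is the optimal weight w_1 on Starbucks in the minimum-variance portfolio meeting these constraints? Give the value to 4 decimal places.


0.0501

x=Σ⁻¹μ = [0.7392  0.8925  2.8614  3.0920  2.8599  0.5593]
y=Σ⁻¹𝟙 = [9.9486  9.8328  19.0394  19.0638  18.1630  10.0613]
a=μᵀx=1.555089  b=𝟙ᵀx=11.004193  c=𝟙ᵀy=86.108867  D=ac−b²=12.814712
λ₁=(c·0.154−b)/D = (86.108867·0.154−11.004193)/12.814712 = 0.176092
λ₂=(a−b·0.154)/D = (1.555089−11.004193·0.154)/12.814712 = -0.010890
w* = 0.176092·x + -0.010890·y:
  w_0 = 0.176092·0.7392 + -0.010890·9.9486 = 0.0218  (Exxon)
  w_1 = 0.176092·0.8925 + -0.010890·9.8328 = 0.0501  (Starbucks)
  w_2 = 0.176092·2.8614 + -0.010890·19.0394 = 0.2965  (Unilever)
  w_3 = 0.176092·3.0920 + -0.010890·19.0638 = 0.3369  (Kellogg)
  w_4 = 0.176092·2.8599 + -0.010890·18.1630 = 0.3058  (Raytheon)
  w_5 = 0.176092·0.5593 + -0.010890·10.0613 = -0.0111  (Merck)
Σw_i=1.0000  μᵀw=0.1540
σ²=wᵀΣw=λ₁·μ_p+λ₂ = 0.176092·0.154 + -0.010890 = 0.016228 ≈ 0.0162


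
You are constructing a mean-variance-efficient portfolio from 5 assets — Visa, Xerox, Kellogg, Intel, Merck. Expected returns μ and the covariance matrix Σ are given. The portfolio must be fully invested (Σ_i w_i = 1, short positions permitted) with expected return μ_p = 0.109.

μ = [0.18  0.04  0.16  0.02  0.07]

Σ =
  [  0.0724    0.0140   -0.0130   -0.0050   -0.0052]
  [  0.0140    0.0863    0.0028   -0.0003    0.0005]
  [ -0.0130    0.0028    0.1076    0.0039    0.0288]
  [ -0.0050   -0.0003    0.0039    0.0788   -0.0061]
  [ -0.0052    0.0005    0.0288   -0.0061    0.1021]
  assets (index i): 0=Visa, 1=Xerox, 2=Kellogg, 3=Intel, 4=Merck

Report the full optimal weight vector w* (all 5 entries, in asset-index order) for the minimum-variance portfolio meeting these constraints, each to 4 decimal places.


0.3342  0.1230  0.1846  0.2138  0.1444

u=Σ⁻¹μ = [2.8589  -0.0570  1.7215  0.3783  0.3685]
v=Σ⁻¹𝟙 = [15.1454  8.8686  7.9450  13.9977  9.1174]
a=μᵀu=0.821132  b=𝟙ᵀu=5.270287  c=𝟙ᵀv=55.074110  D=ac−b²=17.447184
λ₁=(c·0.109−b)/D = (55.074110·0.109−5.270287)/17.447184 = 0.042001
λ₂=(a−b·0.109)/D = (0.821132−5.270287·0.109)/17.447184 = 0.014138
w* = 0.042001·u + 0.014138·v:
  w_0 = 0.042001·2.8589 + 0.014138·15.1454 = 0.3342  (Visa)
  w_1 = 0.042001·-0.0570 + 0.014138·8.8686 = 0.1230  (Xerox)
  w_2 = 0.042001·1.7215 + 0.014138·7.9450 = 0.1846  (Kellogg)
  w_3 = 0.042001·0.3783 + 0.014138·13.9977 = 0.2138  (Intel)
  w_4 = 0.042001·0.3685 + 0.014138·9.1174 = 0.1444  (Merck)
Σw_i=1.0000  μᵀw=0.1090
σ²=wᵀΣw=λ₁·μ_p+λ₂ = 0.042001·0.109 + 0.014138 = 0.018716 ≈ 0.0187


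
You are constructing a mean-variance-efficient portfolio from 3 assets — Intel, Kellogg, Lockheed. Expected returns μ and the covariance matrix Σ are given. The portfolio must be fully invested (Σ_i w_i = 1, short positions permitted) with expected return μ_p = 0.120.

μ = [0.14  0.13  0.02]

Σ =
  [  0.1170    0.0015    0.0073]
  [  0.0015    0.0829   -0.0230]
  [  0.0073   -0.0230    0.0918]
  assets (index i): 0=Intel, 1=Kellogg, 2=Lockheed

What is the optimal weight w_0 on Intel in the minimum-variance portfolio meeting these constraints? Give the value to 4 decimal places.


0.3609

u=Σ⁻¹μ = [1.1402  1.7011  0.5534]
v=Σ⁻¹𝟙 = [7.4522  15.8903  14.2819]
a=μᵀu=0.391839  b=𝟙ᵀu=3.394682  c=𝟙ᵀv=37.624350  D=ac−b²=3.218826
λ₁=(c·0.120−b)/D = (37.624350·0.120−3.394682)/3.218826 = 0.348028
λ₂=(a−b·0.120)/D = (0.391839−3.394682·0.120)/3.218826 = -0.004822
w* = 0.348028·u + -0.004822·v:
  w_0 = 0.348028·1.1402 + -0.004822·7.4522 = 0.3609  (Intel)
  w_1 = 0.348028·1.7011 + -0.004822·15.8903 = 0.5154  (Kellogg)
  w_2 = 0.348028·0.5534 + -0.004822·14.2819 = 0.1237  (Lockheed)
Σw_i=1.0000  μᵀw=0.1200
σ²=wᵀΣw=λ₁·μ_p+λ₂ = 0.348028·0.120 + -0.004822 = 0.036941 ≈ 0.0369


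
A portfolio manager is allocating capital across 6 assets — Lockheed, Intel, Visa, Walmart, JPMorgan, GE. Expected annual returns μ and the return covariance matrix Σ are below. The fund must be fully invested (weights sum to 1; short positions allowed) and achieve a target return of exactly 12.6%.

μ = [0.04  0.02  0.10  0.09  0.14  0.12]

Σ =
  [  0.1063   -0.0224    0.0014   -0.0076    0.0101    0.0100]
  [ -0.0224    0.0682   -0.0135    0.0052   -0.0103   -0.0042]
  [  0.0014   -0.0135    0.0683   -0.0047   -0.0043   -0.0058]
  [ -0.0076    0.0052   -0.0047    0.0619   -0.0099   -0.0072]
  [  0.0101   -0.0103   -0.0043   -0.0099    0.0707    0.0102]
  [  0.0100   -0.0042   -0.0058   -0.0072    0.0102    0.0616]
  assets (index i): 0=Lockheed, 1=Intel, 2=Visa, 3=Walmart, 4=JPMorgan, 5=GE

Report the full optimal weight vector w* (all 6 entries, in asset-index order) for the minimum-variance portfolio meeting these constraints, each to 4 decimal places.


-0.0840  -0.0517  0.2400  0.2618  0.3381  0.2959

x=Σ⁻¹μ = [0.3344  1.1265  2.1436  2.1593  2.2328  2.0551]
y=Σ⁻¹𝟙 = [12.7059  25.6337  23.6282  22.3104  18.0624  17.7605]
a=μᵀx=1.003804  b=𝟙ᵀx=10.051663  c=𝟙ᵀy=120.101077  D=ac−b²=19.521982
λ₁=(c·0.126−b)/D = (120.101077·0.126−10.051663)/19.521982 = 0.260274
λ₂=(a−b·0.126)/D = (1.003804−10.051663·0.126)/19.521982 = -0.013457
w* = 0.260274·x + -0.013457·y:
  w_0 = 0.260274·0.3344 + -0.013457·12.7059 = -0.0840  (Lockheed)
  w_1 = 0.260274·1.1265 + -0.013457·25.6337 = -0.0517  (Intel)
  w_2 = 0.260274·2.1436 + -0.013457·23.6282 = 0.2400  (Visa)
  w_3 = 0.260274·2.1593 + -0.013457·22.3104 = 0.2618  (Walmart)
  w_4 = 0.260274·2.2328 + -0.013457·18.0624 = 0.3381  (JPMorgan)
  w_5 = 0.260274·2.0551 + -0.013457·17.7605 = 0.2959  (GE)
Σw_i=1.0000  μᵀw=0.1260
σ²=wᵀΣw=λ₁·μ_p+λ₂ = 0.260274·0.126 + -0.013457 = 0.019338 ≈ 0.0193


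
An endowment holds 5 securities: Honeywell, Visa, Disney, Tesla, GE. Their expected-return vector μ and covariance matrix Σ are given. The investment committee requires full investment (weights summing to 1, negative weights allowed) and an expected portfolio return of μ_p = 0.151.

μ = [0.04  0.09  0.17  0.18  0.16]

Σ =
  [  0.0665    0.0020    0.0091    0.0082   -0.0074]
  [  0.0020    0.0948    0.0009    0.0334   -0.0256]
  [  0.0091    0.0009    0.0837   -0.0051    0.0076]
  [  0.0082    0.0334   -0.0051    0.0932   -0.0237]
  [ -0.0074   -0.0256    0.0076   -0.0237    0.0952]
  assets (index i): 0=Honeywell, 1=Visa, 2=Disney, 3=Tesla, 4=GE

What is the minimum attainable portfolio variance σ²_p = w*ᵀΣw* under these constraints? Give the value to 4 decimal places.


p=Σ⁻¹μ = [0.2867  0.7286  1.9234  2.3424  2.3285]
q=Σ⁻¹𝟙 = [13.9692  10.9668  9.4516  10.2412  16.3341]
a=μᵀp=1.198190  b=𝟙ᵀp=7.609435  c=𝟙ᵀq=60.962940  D=ac−b²=15.141673
λ₁=(c·0.151−b)/D = (60.962940·0.151−7.609435)/15.141673 = 0.105402
λ₂=(a−b·0.151)/D = (1.198190−7.609435·0.151)/15.141673 = 0.003247
w* = 0.105402·p + 0.003247·q:
  w_0 = 0.105402·0.2867 + 0.003247·13.9692 = 0.0756  (Honeywell)
  w_1 = 0.105402·0.7286 + 0.003247·10.9668 = 0.1124  (Visa)
  w_2 = 0.105402·1.9234 + 0.003247·9.4516 = 0.2334  (Disney)
  w_3 = 0.105402·2.3424 + 0.003247·10.2412 = 0.2801  (Tesla)
  w_4 = 0.105402·2.3285 + 0.003247·16.3341 = 0.2985  (GE)
Σw_i=1.0000  μᵀw=0.1510
σ²=wᵀΣw=λ₁·μ_p+λ₂ = 0.105402·0.151 + 0.003247 = 0.019163 ≈ 0.0192

0.0192


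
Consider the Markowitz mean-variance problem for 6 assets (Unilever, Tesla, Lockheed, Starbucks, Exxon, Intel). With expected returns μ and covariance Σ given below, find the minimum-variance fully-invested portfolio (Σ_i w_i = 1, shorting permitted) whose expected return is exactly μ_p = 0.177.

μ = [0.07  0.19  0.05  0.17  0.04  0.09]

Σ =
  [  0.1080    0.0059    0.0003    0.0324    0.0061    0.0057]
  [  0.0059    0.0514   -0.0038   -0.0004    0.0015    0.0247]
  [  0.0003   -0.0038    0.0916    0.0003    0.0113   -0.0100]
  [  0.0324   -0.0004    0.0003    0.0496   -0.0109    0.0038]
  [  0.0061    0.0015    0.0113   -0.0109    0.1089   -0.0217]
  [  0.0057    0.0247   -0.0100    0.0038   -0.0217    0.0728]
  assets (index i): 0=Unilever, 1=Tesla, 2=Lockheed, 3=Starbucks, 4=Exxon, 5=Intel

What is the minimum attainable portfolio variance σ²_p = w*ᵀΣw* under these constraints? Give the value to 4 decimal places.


u=Σ⁻¹μ = [-0.8591  3.8038  0.6128  4.1699  0.7366  0.0990]
v=Σ⁻¹𝟙 = [0.6046  13.6642  11.3035  21.5596  12.5821  13.2306]
a=μᵀu=1.440472  b=𝟙ᵀu=8.562864  c=𝟙ᵀv=72.944593  D=ac−b²=31.751993
λ₁=(c·0.177−b)/D = (72.944593·0.177−8.562864)/31.751993 = 0.136947
λ₂=(a−b·0.177)/D = (1.440472−8.562864·0.177)/31.751993 = -0.002367
w* = 0.136947·u + -0.002367·v:
  w_0 = 0.136947·-0.8591 + -0.002367·0.6046 = -0.1191  (Unilever)
  w_1 = 0.136947·3.8038 + -0.002367·13.6642 = 0.4886  (Tesla)
  w_2 = 0.136947·0.6128 + -0.002367·11.3035 = 0.0572  (Lockheed)
  w_3 = 0.136947·4.1699 + -0.002367·21.5596 = 0.5200  (Starbucks)
  w_4 = 0.136947·0.7366 + -0.002367·12.5821 = 0.0711  (Exxon)
  w_5 = 0.136947·0.0990 + -0.002367·13.2306 = -0.0178  (Intel)
Σw_i=1.0000  μᵀw=0.1770
σ²=wᵀΣw=λ₁·μ_p+λ₂ = 0.136947·0.177 + -0.002367 = 0.021873 ≈ 0.0219

0.0219


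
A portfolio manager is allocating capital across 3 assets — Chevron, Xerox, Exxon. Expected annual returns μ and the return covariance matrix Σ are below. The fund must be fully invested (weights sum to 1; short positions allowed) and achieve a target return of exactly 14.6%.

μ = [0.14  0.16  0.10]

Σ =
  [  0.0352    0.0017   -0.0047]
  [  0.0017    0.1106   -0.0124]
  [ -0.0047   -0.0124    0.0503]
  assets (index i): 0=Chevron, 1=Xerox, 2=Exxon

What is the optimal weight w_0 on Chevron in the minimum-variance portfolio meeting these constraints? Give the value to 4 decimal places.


p=Σ⁻¹μ = [4.2699  1.6955  2.8050]
q=Σ⁻¹𝟙 = [31.2780  11.4334  25.6219]
a=μᵀp=1.149574  b=𝟙ᵀp=8.770462  c=𝟙ᵀq=68.333353  D=ac−b²=1.633220
λ₁=(c·0.146−b)/D = (68.333353·0.146−8.770462)/1.633220 = 0.738545
λ₂=(a−b·0.146)/D = (1.149574−8.770462·0.146)/1.633220 = -0.080157
w* = 0.738545·p + -0.080157·q:
  w_0 = 0.738545·4.2699 + -0.080157·31.2780 = 0.6464  (Chevron)
  w_1 = 0.738545·1.6955 + -0.080157·11.4334 = 0.3357  (Xerox)
  w_2 = 0.738545·2.8050 + -0.080157·25.6219 = 0.0179  (Exxon)
Σw_i=1.0000  μᵀw=0.1460
σ²=wᵀΣw=λ₁·μ_p+λ₂ = 0.738545·0.146 + -0.080157 = 0.027671 ≈ 0.0277

0.6464
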